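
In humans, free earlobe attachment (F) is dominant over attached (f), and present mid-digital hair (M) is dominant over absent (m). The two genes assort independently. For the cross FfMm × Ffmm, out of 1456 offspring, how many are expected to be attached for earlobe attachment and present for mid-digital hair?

Dihybrid cross FfMm × Ffmm — consider each gene separately:
earlobe attachment: Ff × Ff → 1 FF, 2 Ff, 1 ff → 3 F_ : 1 ff (out of 4)
mid-digital hair: Mm × mm → 2 Mm, 2 mm → 2 M_ : 2 mm (out of 4)
Looking for: attached (ff) and present (M_)
P(attached) = 1/4, P(present) = 2/4
P(both) = 1/4 × 2/4 = 2/16 = 1/8
Expected count = 1/8 × 1456 = 182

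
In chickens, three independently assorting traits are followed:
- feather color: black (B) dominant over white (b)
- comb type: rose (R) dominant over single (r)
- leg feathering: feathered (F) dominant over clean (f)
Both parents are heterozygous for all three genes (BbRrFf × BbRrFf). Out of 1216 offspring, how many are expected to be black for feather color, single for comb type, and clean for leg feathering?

Trihybrid cross: BbRrFf × BbRrFf
Each trait segregates independently with a 3:1 phenotypic ratio, so each gene contributes 3/4 (dominant) or 1/4 (recessive).
Target: black (feather color), single (comb type), clean (leg feathering)
Probability = product of independent per-trait probabilities
= 3/4 × 1/4 × 1/4 = 3/64
Expected count = 3/64 × 1216 = 57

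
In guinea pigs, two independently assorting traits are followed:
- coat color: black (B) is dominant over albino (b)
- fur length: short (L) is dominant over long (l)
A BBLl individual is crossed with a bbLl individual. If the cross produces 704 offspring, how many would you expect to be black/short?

Dihybrid cross BBLl × bbLl — consider each gene separately:
coat color: BB × bb → 4 Bb → 4 B_ (out of 4)
fur length: Ll × Ll → 1 LL, 2 Ll, 1 ll → 3 L_ : 1 ll (out of 4)
Combine (counts out of 4 × 4 = 16): black/short (B_L_) = 4×3 = 12; black/long (B_ll) = 4×1 = 4
Phenotype counts (out of 16): 12 black/short, 4 black/long
black/short: 12 out of 16 → fraction 3/4
Expected count = 3/4 × 704 = 528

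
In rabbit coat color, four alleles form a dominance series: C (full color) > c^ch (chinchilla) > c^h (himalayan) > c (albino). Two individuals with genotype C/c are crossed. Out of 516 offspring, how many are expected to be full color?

Cross: C/c × C/c
Allele dominance: C > c^ch > c^h > c
Offspring genotypes: 1 C/C, 2 C/c, 1 c/c
Phenotype counts: 3 full color, 1 albino
full color: 3 out of 4 → fraction 3/4
Expected count = 3/4 × 516 = 387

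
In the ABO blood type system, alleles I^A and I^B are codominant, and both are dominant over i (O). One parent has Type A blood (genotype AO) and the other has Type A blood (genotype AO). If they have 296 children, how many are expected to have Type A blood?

Cross: AO × AO
Possible offspring genotypes: 1 AA, 2 AO, 1 OO
Blood type counts: 3 Type A, 1 Type O
Probability of Type A: 3/4
Expected count = 3/4 × 296 = 222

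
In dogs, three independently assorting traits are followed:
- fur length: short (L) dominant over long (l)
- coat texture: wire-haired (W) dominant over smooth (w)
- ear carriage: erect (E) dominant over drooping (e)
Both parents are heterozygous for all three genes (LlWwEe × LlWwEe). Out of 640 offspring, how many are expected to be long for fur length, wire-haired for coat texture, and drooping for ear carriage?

Trihybrid cross: LlWwEe × LlWwEe
Each trait segregates independently with a 3:1 phenotypic ratio, so each gene contributes 3/4 (dominant) or 1/4 (recessive).
Target: long (fur length), wire-haired (coat texture), drooping (ear carriage)
Probability = product of independent per-trait probabilities
= 1/4 × 3/4 × 1/4 = 3/64
Expected count = 3/64 × 640 = 30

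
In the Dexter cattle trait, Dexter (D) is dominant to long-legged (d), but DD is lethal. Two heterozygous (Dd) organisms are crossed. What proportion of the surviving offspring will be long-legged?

Cross: Dd × Dd
Punnett square offspring (before lethality): 1 DD, 2 Dd, 1 dd
The DD genotype is lethal (embryos die); surviving offspring: 2 Dd, 1 dd
long-legged: 1 out of 3
Probability: 1/3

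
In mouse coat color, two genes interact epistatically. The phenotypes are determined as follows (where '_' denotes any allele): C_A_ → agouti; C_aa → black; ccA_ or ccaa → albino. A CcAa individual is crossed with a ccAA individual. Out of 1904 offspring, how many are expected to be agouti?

Cross: CcAa × ccAA — consider each gene separately:
C gene: Cc × cc → 2 Cc, 2 cc → 2 C_ : 2 cc (out of 4)
A gene: Aa × AA → 2 AA, 2 Aa → 4 A_ (out of 4)
Genotype classes (out of 4 × 4 = 16): C_A_ = 2×4 = 8; ccA_ = 2×4 = 8
Apply the phenotype rules: C_A_ (8) → agouti; ccA_ (8) → albino
Phenotype counts (out of 16): 8 agouti, 8 albino
agouti: 8 out of 16 → fraction 1/2
Expected count = 1/2 × 1904 = 952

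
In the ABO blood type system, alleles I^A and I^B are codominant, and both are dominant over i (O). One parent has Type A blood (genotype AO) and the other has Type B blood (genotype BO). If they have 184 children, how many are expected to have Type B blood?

Cross: AO × BO
Possible offspring genotypes: 1 AB, 1 AO, 1 BO, 1 OO
Blood type counts: 1 Type AB, 1 Type A, 1 Type B, 1 Type O
Probability of Type B: 1/4
Expected count = 1/4 × 184 = 46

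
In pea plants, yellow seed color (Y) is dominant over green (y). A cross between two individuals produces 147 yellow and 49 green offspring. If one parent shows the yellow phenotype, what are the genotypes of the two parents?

Observed offspring: 147 yellow, 49 green
The observed ratio simplifies to 3:1. Green (yy) offspring appear, so each parent must contribute one y allele. The parent stated to show yellow carries Y, so it is Yy. The other parent is then either Yy or yy: Yy × yy would give a 1:1 split, whereas Yy × Yy gives 3:1 — matching the data. So both parents are heterozygous (Yy × Yy).
Parent genotypes: Yy × Yy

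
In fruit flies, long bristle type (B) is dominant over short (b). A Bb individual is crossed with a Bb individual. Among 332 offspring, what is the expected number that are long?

Punnett square for Bb × Bb:
Offspring genotypes: 1 BB, 2 Bb, 1 bb
long: 3, short: 1
long: 3 out of 4 → fraction 3/4
Expected count = 3/4 × 332 = 249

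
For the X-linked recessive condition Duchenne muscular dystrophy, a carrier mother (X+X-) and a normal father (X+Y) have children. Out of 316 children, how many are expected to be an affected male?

Cross: X+X- × X+Y
Offspring: 1 X+X+, 1 X+Y, 1 X+X-, 1 X-Y
Probability of an affected male: 1/4
Expected count = 1/4 × 316 = 79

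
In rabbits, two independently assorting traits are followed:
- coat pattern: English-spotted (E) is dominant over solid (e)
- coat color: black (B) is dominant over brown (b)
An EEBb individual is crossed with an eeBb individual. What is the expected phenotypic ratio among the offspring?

Dihybrid cross EEBb × eeBb — consider each gene separately:
coat pattern: EE × ee → 4 Ee → 4 E_ (out of 4)
coat color: Bb × Bb → 1 BB, 2 Bb, 1 bb → 3 B_ : 1 bb (out of 4)
Combine (counts out of 4 × 4 = 16): English-spotted/black (E_B_) = 4×3 = 12; English-spotted/brown (E_bb) = 4×1 = 4
Phenotype counts (out of 16): 12 English-spotted/black, 4 English-spotted/brown
Ratio: 3 English-spotted/black : 1 English-spotted/brown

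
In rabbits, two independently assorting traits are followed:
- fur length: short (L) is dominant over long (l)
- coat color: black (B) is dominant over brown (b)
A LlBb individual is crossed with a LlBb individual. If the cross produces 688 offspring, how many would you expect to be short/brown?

Dihybrid cross LlBb × LlBb — consider each gene separately:
fur length: Ll × Ll → 1 LL, 2 Ll, 1 ll → 3 L_ : 1 ll (out of 4)
coat color: Bb × Bb → 1 BB, 2 Bb, 1 bb → 3 B_ : 1 bb (out of 4)
Combine (counts out of 4 × 4 = 16): short/black (L_B_) = 3×3 = 9; short/brown (L_bb) = 3×1 = 3; long/black (llB_) = 1×3 = 3; long/brown (llbb) = 1×1 = 1
Phenotype counts (out of 16): 9 short/black, 3 short/brown, 3 long/black, 1 long/brown
short/brown: 3 out of 16 → fraction 3/16
Expected count = 3/16 × 688 = 129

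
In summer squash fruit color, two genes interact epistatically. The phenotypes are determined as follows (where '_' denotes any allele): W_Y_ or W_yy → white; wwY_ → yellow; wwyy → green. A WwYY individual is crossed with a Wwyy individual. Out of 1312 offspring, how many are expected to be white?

Cross: WwYY × Wwyy — consider each gene separately:
W gene: Ww × Ww → 1 WW, 2 Ww, 1 ww → 3 W_ : 1 ww (out of 4)
Y gene: YY × yy → 4 Yy → 4 Y_ (out of 4)
Genotype classes (out of 4 × 4 = 16): W_Y_ = 3×4 = 12; wwY_ = 1×4 = 4
Apply the phenotype rules: W_Y_ (12) → white; wwY_ (4) → yellow
Phenotype counts (out of 16): 12 white, 4 yellow
white: 12 out of 16 → fraction 3/4
Expected count = 3/4 × 1312 = 984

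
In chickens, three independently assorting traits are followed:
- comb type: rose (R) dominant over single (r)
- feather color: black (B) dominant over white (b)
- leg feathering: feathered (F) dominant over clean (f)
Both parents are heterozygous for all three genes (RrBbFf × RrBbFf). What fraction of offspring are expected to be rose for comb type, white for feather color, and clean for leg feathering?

Trihybrid cross: RrBbFf × RrBbFf
Each trait segregates independently with a 3:1 phenotypic ratio, so each gene contributes 3/4 (dominant) or 1/4 (recessive).
Target: rose (comb type), white (feather color), clean (leg feathering)
Probability = product of independent per-trait probabilities
= 3/4 × 1/4 × 1/4 = 3/64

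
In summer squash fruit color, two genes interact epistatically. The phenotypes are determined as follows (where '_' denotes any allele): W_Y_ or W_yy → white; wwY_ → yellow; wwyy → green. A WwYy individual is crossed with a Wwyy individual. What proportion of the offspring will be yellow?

Cross: WwYy × Wwyy — consider each gene separately:
W gene: Ww × Ww → 1 WW, 2 Ww, 1 ww → 3 W_ : 1 ww (out of 4)
Y gene: Yy × yy → 2 Yy, 2 yy → 2 Y_ : 2 yy (out of 4)
Genotype classes (out of 4 × 4 = 16): W_Y_ = 3×2 = 6; W_yy = 3×2 = 6; wwY_ = 1×2 = 2; wwyy = 1×2 = 2
Apply the phenotype rules: W_Y_ (6) + W_yy (6) → white; wwY_ (2) → yellow; wwyy (2) → green
Phenotype counts (out of 16): 12 white, 2 yellow, 2 green
yellow: 2 out of 16
Probability: 2/16 = 1/8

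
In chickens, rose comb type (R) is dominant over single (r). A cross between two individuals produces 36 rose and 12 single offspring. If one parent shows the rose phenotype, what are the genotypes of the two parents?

Observed offspring: 36 rose, 12 single
The observed ratio simplifies to 3:1. Single (rr) offspring appear, so each parent must contribute one r allele. The parent stated to show rose carries R, so it is Rr. The other parent is then either Rr or rr: Rr × rr would give a 1:1 split, whereas Rr × Rr gives 3:1 — matching the data. So both parents are heterozygous (Rr × Rr).
Parent genotypes: Rr × Rr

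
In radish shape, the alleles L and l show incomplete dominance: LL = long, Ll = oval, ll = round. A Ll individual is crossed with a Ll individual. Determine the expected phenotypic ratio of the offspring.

Punnett square for Ll × Ll:
Offspring genotypes: 1 LL, 2 Ll, 1 ll
Phenotype counts: 1 long, 2 oval, 1 round
Ratio: 1 long : 2 oval : 1 round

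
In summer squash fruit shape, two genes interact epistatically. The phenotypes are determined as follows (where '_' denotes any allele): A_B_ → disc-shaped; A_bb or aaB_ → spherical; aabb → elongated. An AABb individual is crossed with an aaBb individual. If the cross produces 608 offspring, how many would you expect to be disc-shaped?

Cross: AABb × aaBb — consider each gene separately:
A gene: AA × aa → 4 Aa → 4 A_ (out of 4)
B gene: Bb × Bb → 1 BB, 2 Bb, 1 bb → 3 B_ : 1 bb (out of 4)
Genotype classes (out of 4 × 4 = 16): A_B_ = 4×3 = 12; A_bb = 4×1 = 4
Apply the phenotype rules: A_B_ (12) → disc-shaped; A_bb (4) → spherical
Phenotype counts (out of 16): 12 disc-shaped, 4 spherical
disc-shaped: 12 out of 16 → fraction 3/4
Expected count = 3/4 × 608 = 456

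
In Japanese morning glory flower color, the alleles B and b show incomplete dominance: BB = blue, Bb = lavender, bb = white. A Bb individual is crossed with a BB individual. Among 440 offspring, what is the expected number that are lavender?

Punnett square for Bb × BB:
Offspring genotypes: 2 BB, 2 Bb
Phenotype counts: 2 blue, 2 lavender
lavender: 2 out of 4 → fraction 1/2
Expected count = 1/2 × 440 = 220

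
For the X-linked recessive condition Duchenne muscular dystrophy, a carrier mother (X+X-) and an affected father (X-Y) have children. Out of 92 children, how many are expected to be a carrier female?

Cross: X+X- × X-Y
Offspring: 1 X+X-, 1 X+Y, 1 X-X-, 1 X-Y
Probability of a carrier female: 1/4
Expected count = 1/4 × 92 = 23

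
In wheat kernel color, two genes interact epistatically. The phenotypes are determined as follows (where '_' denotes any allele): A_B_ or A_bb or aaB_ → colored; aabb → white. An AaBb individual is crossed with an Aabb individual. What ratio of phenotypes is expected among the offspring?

Cross: AaBb × Aabb — consider each gene separately:
A gene: Aa × Aa → 1 AA, 2 Aa, 1 aa → 3 A_ : 1 aa (out of 4)
B gene: Bb × bb → 2 Bb, 2 bb → 2 B_ : 2 bb (out of 4)
Genotype classes (out of 4 × 4 = 16): A_B_ = 3×2 = 6; A_bb = 3×2 = 6; aaB_ = 1×2 = 2; aabb = 1×2 = 2
Apply the phenotype rules: A_B_ (6) + A_bb (6) + aaB_ (2) → colored; aabb (2) → white
Phenotype counts (out of 16): 14 colored, 2 white
Ratio: 7 colored : 1 white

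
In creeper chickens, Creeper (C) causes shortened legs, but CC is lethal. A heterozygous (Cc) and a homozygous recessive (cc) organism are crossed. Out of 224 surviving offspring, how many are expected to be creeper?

Cross: Cc × cc
Punnett square offspring (before lethality): 2 Cc, 2 cc
No CC offspring are produced in this cross.
creeper: 2 out of 4 → fraction 1/2
Expected count = 1/2 × 224 = 112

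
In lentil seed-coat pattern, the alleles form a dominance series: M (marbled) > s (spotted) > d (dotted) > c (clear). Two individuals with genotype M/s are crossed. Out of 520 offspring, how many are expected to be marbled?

Cross: M/s × M/s
Allele dominance: M > s > d > c
Offspring genotypes: 1 M/M, 2 M/s, 1 s/s
Phenotype counts: 3 marbled, 1 spotted
marbled: 3 out of 4 → fraction 3/4
Expected count = 3/4 × 520 = 390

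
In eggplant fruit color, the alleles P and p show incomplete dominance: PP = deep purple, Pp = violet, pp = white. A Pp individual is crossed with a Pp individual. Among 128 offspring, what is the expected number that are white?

Punnett square for Pp × Pp:
Offspring genotypes: 1 PP, 2 Pp, 1 pp
Phenotype counts: 1 deep purple, 2 violet, 1 white
white: 1 out of 4 → fraction 1/4
Expected count = 1/4 × 128 = 32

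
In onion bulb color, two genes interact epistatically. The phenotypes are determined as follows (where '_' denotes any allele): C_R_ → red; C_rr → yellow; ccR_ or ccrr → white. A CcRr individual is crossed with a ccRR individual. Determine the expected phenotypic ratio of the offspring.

Cross: CcRr × ccRR — consider each gene separately:
C gene: Cc × cc → 2 Cc, 2 cc → 2 C_ : 2 cc (out of 4)
R gene: Rr × RR → 2 RR, 2 Rr → 4 R_ (out of 4)
Genotype classes (out of 4 × 4 = 16): C_R_ = 2×4 = 8; ccR_ = 2×4 = 8
Apply the phenotype rules: C_R_ (8) → red; ccR_ (8) → white
Phenotype counts (out of 16): 8 red, 8 white
Ratio: 1 red : 1 white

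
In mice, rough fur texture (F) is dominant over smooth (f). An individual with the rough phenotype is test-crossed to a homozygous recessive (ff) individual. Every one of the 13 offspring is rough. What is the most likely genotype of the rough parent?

Test cross: ? × ff
All offspring are rough.
If the unknown parent were heterozygous (Ff), about half of 13 offspring would be smooth; none are. The unknown parent is most likely homozygous dominant (FF).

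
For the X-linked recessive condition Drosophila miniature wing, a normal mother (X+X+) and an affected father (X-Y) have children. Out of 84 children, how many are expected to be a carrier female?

Cross: X+X+ × X-Y
Offspring: 2 X+X-, 2 X+Y
Probability of a carrier female: 2/4 = 1/2
Expected count = 1/2 × 84 = 42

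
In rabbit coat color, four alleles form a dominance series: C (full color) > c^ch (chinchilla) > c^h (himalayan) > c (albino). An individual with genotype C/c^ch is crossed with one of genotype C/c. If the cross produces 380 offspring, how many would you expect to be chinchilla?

Cross: C/c^ch × C/c
Allele dominance: C > c^ch > c^h > c
Offspring genotypes: 1 C/C, 1 C/c, 1 C/c^ch, 1 c^ch/c
Phenotype counts: 3 full color, 1 chinchilla
chinchilla: 1 out of 4 → fraction 1/4
Expected count = 1/4 × 380 = 95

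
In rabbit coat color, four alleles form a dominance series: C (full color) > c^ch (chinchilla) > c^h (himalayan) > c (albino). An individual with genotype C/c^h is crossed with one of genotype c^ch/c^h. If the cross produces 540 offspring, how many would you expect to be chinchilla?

Cross: C/c^h × c^ch/c^h
Allele dominance: C > c^ch > c^h > c
Offspring genotypes: 1 C/c^ch, 1 C/c^h, 1 c^ch/c^h, 1 c^h/c^h
Phenotype counts: 2 full color, 1 chinchilla, 1 himalayan
chinchilla: 1 out of 4 → fraction 1/4
Expected count = 1/4 × 540 = 135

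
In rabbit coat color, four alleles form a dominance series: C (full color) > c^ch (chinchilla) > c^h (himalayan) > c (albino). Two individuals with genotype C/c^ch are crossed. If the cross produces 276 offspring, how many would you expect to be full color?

Cross: C/c^ch × C/c^ch
Allele dominance: C > c^ch > c^h > c
Offspring genotypes: 1 C/C, 2 C/c^ch, 1 c^ch/c^ch
Phenotype counts: 3 full color, 1 chinchilla
full color: 3 out of 4 → fraction 3/4
Expected count = 3/4 × 276 = 207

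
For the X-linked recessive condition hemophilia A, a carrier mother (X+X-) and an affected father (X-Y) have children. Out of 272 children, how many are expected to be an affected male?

Cross: X+X- × X-Y
Offspring: 1 X+X-, 1 X+Y, 1 X-X-, 1 X-Y
Probability of an affected male: 1/4
Expected count = 1/4 × 272 = 68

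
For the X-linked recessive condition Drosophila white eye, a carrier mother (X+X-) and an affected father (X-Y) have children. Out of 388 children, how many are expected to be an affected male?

Cross: X+X- × X-Y
Offspring: 1 X+X-, 1 X+Y, 1 X-X-, 1 X-Y
Probability of an affected male: 1/4
Expected count = 1/4 × 388 = 97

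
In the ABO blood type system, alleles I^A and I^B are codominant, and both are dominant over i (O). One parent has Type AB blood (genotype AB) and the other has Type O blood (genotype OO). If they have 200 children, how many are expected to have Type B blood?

Cross: AB × OO
Possible offspring genotypes: 2 AO, 2 BO
Blood type counts: 2 Type A, 2 Type B
Probability of Type B: 2/4 = 1/2
Expected count = 1/2 × 200 = 100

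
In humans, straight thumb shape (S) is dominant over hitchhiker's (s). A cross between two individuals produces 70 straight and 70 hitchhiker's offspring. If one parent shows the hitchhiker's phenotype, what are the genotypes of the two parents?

Observed offspring: 70 straight, 70 hitchhiker's
The observed ratio simplifies to 1:1. One parent shows hitchhiker's, so its genotype must be ss. A 1:1 offspring split requires the other parent to be heterozygous (Ss).
Parent genotypes: ss × Ss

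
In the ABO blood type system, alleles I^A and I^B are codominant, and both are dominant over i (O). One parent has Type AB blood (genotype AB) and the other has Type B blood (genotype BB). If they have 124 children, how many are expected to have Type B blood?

Cross: AB × BB
Possible offspring genotypes: 2 AB, 2 BB
Blood type counts: 2 Type AB, 2 Type B
Probability of Type B: 2/4 = 1/2
Expected count = 1/2 × 124 = 62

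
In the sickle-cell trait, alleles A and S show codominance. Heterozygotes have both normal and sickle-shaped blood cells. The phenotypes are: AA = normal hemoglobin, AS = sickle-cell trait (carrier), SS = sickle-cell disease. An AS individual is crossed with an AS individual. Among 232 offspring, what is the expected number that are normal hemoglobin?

Punnett square for AS × AS:
Offspring genotypes: 1 AA, 2 AS, 1 SS
Phenotype counts: 1 normal hemoglobin, 2 sickle-cell trait (carrier), 1 sickle-cell disease
normal hemoglobin: 1 out of 4 → fraction 1/4
Expected count = 1/4 × 232 = 58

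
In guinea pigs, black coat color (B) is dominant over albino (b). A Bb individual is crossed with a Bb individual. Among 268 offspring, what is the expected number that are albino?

Punnett square for Bb × Bb:
Offspring genotypes: 1 BB, 2 Bb, 1 bb
black: 3, albino: 1
albino: 1 out of 4 → fraction 1/4
Expected count = 1/4 × 268 = 67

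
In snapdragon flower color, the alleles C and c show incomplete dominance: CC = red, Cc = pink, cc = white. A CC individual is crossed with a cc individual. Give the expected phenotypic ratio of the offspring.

Punnett square for CC × cc:
Offspring genotypes: 4 Cc
Phenotype counts: 4 pink
Ratio: all pink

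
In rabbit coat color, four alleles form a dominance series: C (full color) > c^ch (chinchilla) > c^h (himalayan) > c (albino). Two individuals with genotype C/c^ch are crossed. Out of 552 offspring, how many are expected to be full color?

Cross: C/c^ch × C/c^ch
Allele dominance: C > c^ch > c^h > c
Offspring genotypes: 1 C/C, 2 C/c^ch, 1 c^ch/c^ch
Phenotype counts: 3 full color, 1 chinchilla
full color: 3 out of 4 → fraction 3/4
Expected count = 3/4 × 552 = 414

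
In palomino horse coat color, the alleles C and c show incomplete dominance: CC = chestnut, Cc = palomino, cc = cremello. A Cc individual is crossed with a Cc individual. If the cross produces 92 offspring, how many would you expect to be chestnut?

Punnett square for Cc × Cc:
Offspring genotypes: 1 CC, 2 Cc, 1 cc
Phenotype counts: 1 chestnut, 2 palomino, 1 cremello
chestnut: 1 out of 4 → fraction 1/4
Expected count = 1/4 × 92 = 23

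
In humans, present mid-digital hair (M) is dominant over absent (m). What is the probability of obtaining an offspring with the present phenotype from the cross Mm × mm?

Punnett square for Mm × mm:
Offspring genotypes: 2 Mm, 2 mm
Total offspring: 4
Count with target: 2
Probability: 2/4 = 1/2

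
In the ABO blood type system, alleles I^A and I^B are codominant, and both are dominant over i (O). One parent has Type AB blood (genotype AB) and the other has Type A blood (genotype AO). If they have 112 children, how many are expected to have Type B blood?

Cross: AB × AO
Possible offspring genotypes: 1 AA, 1 AO, 1 AB, 1 BO
Blood type counts: 2 Type A, 1 Type AB, 1 Type B
Probability of Type B: 1/4
Expected count = 1/4 × 112 = 28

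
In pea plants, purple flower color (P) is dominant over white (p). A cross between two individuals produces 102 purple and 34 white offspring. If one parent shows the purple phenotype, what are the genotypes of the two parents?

Observed offspring: 102 purple, 34 white
The observed ratio simplifies to 3:1. White (pp) offspring appear, so each parent must contribute one p allele. The parent stated to show purple carries P, so it is Pp. The other parent is then either Pp or pp: Pp × pp would give a 1:1 split, whereas Pp × Pp gives 3:1 — matching the data. So both parents are heterozygous (Pp × Pp).
Parent genotypes: Pp × Pp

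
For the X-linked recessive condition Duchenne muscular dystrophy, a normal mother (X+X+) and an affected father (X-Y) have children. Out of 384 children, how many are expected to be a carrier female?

Cross: X+X+ × X-Y
Offspring: 2 X+X-, 2 X+Y
Probability of a carrier female: 2/4 = 1/2
Expected count = 1/2 × 384 = 192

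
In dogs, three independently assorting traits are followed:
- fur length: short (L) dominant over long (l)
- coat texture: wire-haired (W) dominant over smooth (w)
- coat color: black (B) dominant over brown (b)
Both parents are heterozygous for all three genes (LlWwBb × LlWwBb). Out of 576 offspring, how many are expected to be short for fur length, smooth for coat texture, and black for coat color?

Trihybrid cross: LlWwBb × LlWwBb
Each trait segregates independently with a 3:1 phenotypic ratio, so each gene contributes 3/4 (dominant) or 1/4 (recessive).
Target: short (fur length), smooth (coat texture), black (coat color)
Probability = product of independent per-trait probabilities
= 3/4 × 1/4 × 3/4 = 9/64
Expected count = 9/64 × 576 = 81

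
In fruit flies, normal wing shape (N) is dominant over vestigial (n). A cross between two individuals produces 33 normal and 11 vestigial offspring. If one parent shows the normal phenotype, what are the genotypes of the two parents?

Observed offspring: 33 normal, 11 vestigial
The observed ratio simplifies to 3:1. Vestigial (nn) offspring appear, so each parent must contribute one n allele. The parent stated to show normal carries N, so it is Nn. The other parent is then either Nn or nn: Nn × nn would give a 1:1 split, whereas Nn × Nn gives 3:1 — matching the data. So both parents are heterozygous (Nn × Nn).
Parent genotypes: Nn × Nn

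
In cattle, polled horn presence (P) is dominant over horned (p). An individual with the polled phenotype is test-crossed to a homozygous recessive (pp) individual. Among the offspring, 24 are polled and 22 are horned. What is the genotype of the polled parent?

Test cross: ? × pp
Offspring: 24 polled, 22 horned — approximately 1:1.
A 1:1 ratio in a test cross indicates the unknown parent is heterozygous (Pp).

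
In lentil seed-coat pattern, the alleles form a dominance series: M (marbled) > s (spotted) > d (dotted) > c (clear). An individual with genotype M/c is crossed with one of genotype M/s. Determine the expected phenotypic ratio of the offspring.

Cross: M/c × M/s
Allele dominance: M > s > d > c
Offspring genotypes: 1 M/M, 1 M/s, 1 M/c, 1 s/c
Phenotype counts: 3 marbled, 1 spotted
Ratio: 3 marbled : 1 spotted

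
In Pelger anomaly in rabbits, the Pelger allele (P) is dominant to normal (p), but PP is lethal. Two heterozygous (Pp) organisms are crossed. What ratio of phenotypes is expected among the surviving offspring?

Cross: Pp × Pp
Punnett square offspring (before lethality): 1 PP, 2 Pp, 1 pp
The PP genotype is lethal (embryos die); surviving offspring: 2 Pp, 1 pp
Ratio: 2 Pelger : 1 normal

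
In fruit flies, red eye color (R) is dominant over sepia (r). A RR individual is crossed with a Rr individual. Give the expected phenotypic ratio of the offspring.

Punnett square for RR × Rr:
Offspring genotypes: 2 RR, 2 Rr
red: 4, sepia: 0
Ratio: all red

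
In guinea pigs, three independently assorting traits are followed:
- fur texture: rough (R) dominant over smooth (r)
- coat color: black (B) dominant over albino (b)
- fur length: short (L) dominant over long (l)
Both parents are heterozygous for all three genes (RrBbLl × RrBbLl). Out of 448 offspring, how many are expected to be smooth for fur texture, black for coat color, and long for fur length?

Trihybrid cross: RrBbLl × RrBbLl
Each trait segregates independently with a 3:1 phenotypic ratio, so each gene contributes 3/4 (dominant) or 1/4 (recessive).
Target: smooth (fur texture), black (coat color), long (fur length)
Probability = product of independent per-trait probabilities
= 1/4 × 3/4 × 1/4 = 3/64
Expected count = 3/64 × 448 = 21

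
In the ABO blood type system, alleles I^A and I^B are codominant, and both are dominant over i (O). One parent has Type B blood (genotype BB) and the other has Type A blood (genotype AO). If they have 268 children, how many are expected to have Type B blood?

Cross: BB × AO
Possible offspring genotypes: 2 AB, 2 BO
Blood type counts: 2 Type AB, 2 Type B
Probability of Type B: 2/4 = 1/2
Expected count = 1/2 × 268 = 134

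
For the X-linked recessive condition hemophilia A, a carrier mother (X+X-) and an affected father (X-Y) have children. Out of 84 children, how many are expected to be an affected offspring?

Cross: X+X- × X-Y
Offspring: 1 X+X-, 1 X+Y, 1 X-X-, 1 X-Y
Probability of an affected offspring: 2/4 = 1/2
Expected count = 1/2 × 84 = 42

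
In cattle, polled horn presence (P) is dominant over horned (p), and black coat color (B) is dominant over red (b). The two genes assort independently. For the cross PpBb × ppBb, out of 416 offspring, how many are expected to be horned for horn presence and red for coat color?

Dihybrid cross PpBb × ppBb — consider each gene separately:
horn presence: Pp × pp → 2 Pp, 2 pp → 2 P_ : 2 pp (out of 4)
coat color: Bb × Bb → 1 BB, 2 Bb, 1 bb → 3 B_ : 1 bb (out of 4)
Looking for: horned (pp) and red (bb)
P(horned) = 2/4, P(red) = 1/4
P(both) = 2/4 × 1/4 = 2/16 = 1/8
Expected count = 1/8 × 416 = 52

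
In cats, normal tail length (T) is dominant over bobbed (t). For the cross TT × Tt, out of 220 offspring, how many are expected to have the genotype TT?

Punnett square for TT × Tt:
Offspring genotypes: 2 TT, 2 Tt
Total offspring: 4
Count with target: 2
Probability: 2/4 = 1/2
Expected count = 1/2 × 220 = 110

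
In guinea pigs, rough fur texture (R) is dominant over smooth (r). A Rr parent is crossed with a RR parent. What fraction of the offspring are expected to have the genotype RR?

Punnett square for Rr × RR:
Offspring genotypes: 2 RR, 2 Rr
Total offspring: 4
Count with target: 2
Probability: 2/4 = 1/2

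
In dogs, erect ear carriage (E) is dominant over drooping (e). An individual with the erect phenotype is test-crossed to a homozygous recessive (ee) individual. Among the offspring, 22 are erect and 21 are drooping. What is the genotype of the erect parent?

Test cross: ? × ee
Offspring: 22 erect, 21 drooping — approximately 1:1.
A 1:1 ratio in a test cross indicates the unknown parent is heterozygous (Ee).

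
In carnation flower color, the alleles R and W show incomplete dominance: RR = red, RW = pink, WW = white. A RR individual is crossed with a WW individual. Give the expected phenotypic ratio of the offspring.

Punnett square for RR × WW:
Offspring genotypes: 4 RW
Phenotype counts: 4 pink
Ratio: all pink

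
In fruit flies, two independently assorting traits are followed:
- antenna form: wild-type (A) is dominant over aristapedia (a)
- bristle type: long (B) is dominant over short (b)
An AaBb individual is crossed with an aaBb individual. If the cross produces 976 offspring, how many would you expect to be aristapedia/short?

Dihybrid cross AaBb × aaBb — consider each gene separately:
antenna form: Aa × aa → 2 Aa, 2 aa → 2 A_ : 2 aa (out of 4)
bristle type: Bb × Bb → 1 BB, 2 Bb, 1 bb → 3 B_ : 1 bb (out of 4)
Combine (counts out of 4 × 4 = 16): wild-type/long (A_B_) = 2×3 = 6; wild-type/short (A_bb) = 2×1 = 2; aristapedia/long (aaB_) = 2×3 = 6; aristapedia/short (aabb) = 2×1 = 2
Phenotype counts (out of 16): 6 wild-type/long, 2 wild-type/short, 6 aristapedia/long, 2 aristapedia/short
aristapedia/short: 2 out of 16 → fraction 1/8
Expected count = 1/8 × 976 = 122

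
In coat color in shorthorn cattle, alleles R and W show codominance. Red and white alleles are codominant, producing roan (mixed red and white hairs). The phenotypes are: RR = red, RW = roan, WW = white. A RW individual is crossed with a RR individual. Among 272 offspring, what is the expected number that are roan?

Punnett square for RW × RR:
Offspring genotypes: 2 RR, 2 RW
Phenotype counts: 2 red, 2 roan
roan: 2 out of 4 → fraction 1/2
Expected count = 1/2 × 272 = 136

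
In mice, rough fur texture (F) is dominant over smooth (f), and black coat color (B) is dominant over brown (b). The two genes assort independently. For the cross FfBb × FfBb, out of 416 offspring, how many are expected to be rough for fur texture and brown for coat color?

Dihybrid cross FfBb × FfBb — consider each gene separately:
fur texture: Ff × Ff → 1 FF, 2 Ff, 1 ff → 3 F_ : 1 ff (out of 4)
coat color: Bb × Bb → 1 BB, 2 Bb, 1 bb → 3 B_ : 1 bb (out of 4)
Looking for: rough (F_) and brown (bb)
P(rough) = 3/4, P(brown) = 1/4
P(both) = 3/4 × 1/4 = 3/16
Expected count = 3/16 × 416 = 78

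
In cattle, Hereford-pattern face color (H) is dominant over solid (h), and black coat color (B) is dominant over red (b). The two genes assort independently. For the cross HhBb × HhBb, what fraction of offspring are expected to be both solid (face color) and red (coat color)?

Dihybrid cross HhBb × HhBb — consider each gene separately:
face color: Hh × Hh → 1 HH, 2 Hh, 1 hh → 3 H_ : 1 hh (out of 4)
coat color: Bb × Bb → 1 BB, 2 Bb, 1 bb → 3 B_ : 1 bb (out of 4)
Looking for: solid (hh) and red (bb)
P(solid) = 1/4, P(red) = 1/4
P(both) = 1/4 × 1/4 = 1/16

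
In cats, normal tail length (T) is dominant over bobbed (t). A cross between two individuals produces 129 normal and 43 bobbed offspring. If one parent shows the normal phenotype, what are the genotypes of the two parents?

Observed offspring: 129 normal, 43 bobbed
The observed ratio simplifies to 3:1. Bobbed (tt) offspring appear, so each parent must contribute one t allele. The parent stated to show normal carries T, so it is Tt. The other parent is then either Tt or tt: Tt × tt would give a 1:1 split, whereas Tt × Tt gives 3:1 — matching the data. So both parents are heterozygous (Tt × Tt).
Parent genotypes: Tt × Tt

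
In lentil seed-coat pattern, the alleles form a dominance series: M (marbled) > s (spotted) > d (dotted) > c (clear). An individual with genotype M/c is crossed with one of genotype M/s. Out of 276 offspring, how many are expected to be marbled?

Cross: M/c × M/s
Allele dominance: M > s > d > c
Offspring genotypes: 1 M/M, 1 M/s, 1 M/c, 1 s/c
Phenotype counts: 3 marbled, 1 spotted
marbled: 3 out of 4 → fraction 3/4
Expected count = 3/4 × 276 = 207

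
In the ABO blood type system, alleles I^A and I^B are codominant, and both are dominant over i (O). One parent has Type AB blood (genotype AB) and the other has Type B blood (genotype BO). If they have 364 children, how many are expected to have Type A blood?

Cross: AB × BO
Possible offspring genotypes: 1 AB, 1 AO, 1 BB, 1 BO
Blood type counts: 1 Type AB, 1 Type A, 2 Type B
Probability of Type A: 1/4
Expected count = 1/4 × 364 = 91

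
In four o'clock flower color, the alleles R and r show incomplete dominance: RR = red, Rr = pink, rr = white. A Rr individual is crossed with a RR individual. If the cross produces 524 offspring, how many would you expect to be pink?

Punnett square for Rr × RR:
Offspring genotypes: 2 RR, 2 Rr
Phenotype counts: 2 red, 2 pink
pink: 2 out of 4 → fraction 1/2
Expected count = 1/2 × 524 = 262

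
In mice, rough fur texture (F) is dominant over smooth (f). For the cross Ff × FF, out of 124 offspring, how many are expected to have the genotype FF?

Punnett square for Ff × FF:
Offspring genotypes: 2 FF, 2 Ff
Total offspring: 4
Count with target: 2
Probability: 2/4 = 1/2
Expected count = 1/2 × 124 = 62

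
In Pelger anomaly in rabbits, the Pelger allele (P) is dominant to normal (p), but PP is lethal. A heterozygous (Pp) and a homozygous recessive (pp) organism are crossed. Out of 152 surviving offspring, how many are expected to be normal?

Cross: Pp × pp
Punnett square offspring (before lethality): 2 Pp, 2 pp
No PP offspring are produced in this cross.
normal: 2 out of 4 → fraction 1/2
Expected count = 1/2 × 152 = 76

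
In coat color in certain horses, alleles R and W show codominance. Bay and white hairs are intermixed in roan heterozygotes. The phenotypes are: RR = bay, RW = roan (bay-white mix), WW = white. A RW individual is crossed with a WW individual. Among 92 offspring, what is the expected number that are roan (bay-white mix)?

Punnett square for RW × WW:
Offspring genotypes: 2 RW, 2 WW
Phenotype counts: 2 roan (bay-white mix), 2 white
roan (bay-white mix): 2 out of 4 → fraction 1/2
Expected count = 1/2 × 92 = 46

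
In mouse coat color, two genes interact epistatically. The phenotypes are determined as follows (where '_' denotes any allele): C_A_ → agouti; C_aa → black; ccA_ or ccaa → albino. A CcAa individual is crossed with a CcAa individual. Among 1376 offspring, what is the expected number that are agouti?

Cross: CcAa × CcAa — consider each gene separately:
C gene: Cc × Cc → 1 CC, 2 Cc, 1 cc → 3 C_ : 1 cc (out of 4)
A gene: Aa × Aa → 1 AA, 2 Aa, 1 aa → 3 A_ : 1 aa (out of 4)
Genotype classes (out of 4 × 4 = 16): C_A_ = 3×3 = 9; C_aa = 3×1 = 3; ccA_ = 1×3 = 3; ccaa = 1×1 = 1
Apply the phenotype rules: C_A_ (9) → agouti; C_aa (3) → black; ccA_ (3) + ccaa (1) → albino
Phenotype counts (out of 16): 9 agouti, 3 black, 4 albino
agouti: 9 out of 16 → fraction 9/16
Expected count = 9/16 × 1376 = 774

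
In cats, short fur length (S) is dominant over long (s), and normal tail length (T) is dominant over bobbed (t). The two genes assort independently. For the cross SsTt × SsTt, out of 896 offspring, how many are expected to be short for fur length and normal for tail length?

Dihybrid cross SsTt × SsTt — consider each gene separately:
fur length: Ss × Ss → 1 SS, 2 Ss, 1 ss → 3 S_ : 1 ss (out of 4)
tail length: Tt × Tt → 1 TT, 2 Tt, 1 tt → 3 T_ : 1 tt (out of 4)
Looking for: short (S_) and normal (T_)
P(short) = 3/4, P(normal) = 3/4
P(both) = 3/4 × 3/4 = 9/16
Expected count = 9/16 × 896 = 504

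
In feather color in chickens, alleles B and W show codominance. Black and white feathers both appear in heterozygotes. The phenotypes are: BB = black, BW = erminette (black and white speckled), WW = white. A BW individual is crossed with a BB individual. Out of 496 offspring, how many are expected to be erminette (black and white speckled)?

Punnett square for BW × BB:
Offspring genotypes: 2 BB, 2 BW
Phenotype counts: 2 black, 2 erminette (black and white speckled)
erminette (black and white speckled): 2 out of 4 → fraction 1/2
Expected count = 1/2 × 496 = 248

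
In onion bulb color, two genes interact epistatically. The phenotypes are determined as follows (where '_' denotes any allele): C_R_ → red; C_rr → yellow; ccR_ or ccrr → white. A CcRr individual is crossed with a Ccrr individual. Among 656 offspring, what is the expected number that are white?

Cross: CcRr × Ccrr — consider each gene separately:
C gene: Cc × Cc → 1 CC, 2 Cc, 1 cc → 3 C_ : 1 cc (out of 4)
R gene: Rr × rr → 2 Rr, 2 rr → 2 R_ : 2 rr (out of 4)
Genotype classes (out of 4 × 4 = 16): C_R_ = 3×2 = 6; C_rr = 3×2 = 6; ccR_ = 1×2 = 2; ccrr = 1×2 = 2
Apply the phenotype rules: C_R_ (6) → red; C_rr (6) → yellow; ccR_ (2) + ccrr (2) → white
Phenotype counts (out of 16): 6 red, 6 yellow, 4 white
white: 4 out of 16 → fraction 1/4
Expected count = 1/4 × 656 = 164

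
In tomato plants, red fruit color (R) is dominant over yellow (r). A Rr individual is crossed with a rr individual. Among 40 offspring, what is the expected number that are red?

Punnett square for Rr × rr:
Offspring genotypes: 2 Rr, 2 rr
red: 2, yellow: 2
red: 2 out of 4 → fraction 1/2
Expected count = 1/2 × 40 = 20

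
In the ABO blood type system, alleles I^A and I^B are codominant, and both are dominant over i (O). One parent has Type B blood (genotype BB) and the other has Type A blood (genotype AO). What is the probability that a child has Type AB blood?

Cross: BB × AO
Possible offspring genotypes: 2 AB, 2 BO
Blood type counts: 2 Type AB, 2 Type B
Probability of Type AB: 2/4 = 1/2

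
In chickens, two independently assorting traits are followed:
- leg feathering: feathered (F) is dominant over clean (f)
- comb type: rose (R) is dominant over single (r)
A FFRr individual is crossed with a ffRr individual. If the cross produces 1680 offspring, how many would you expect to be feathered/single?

Dihybrid cross FFRr × ffRr — consider each gene separately:
leg feathering: FF × ff → 4 Ff → 4 F_ (out of 4)
comb type: Rr × Rr → 1 RR, 2 Rr, 1 rr → 3 R_ : 1 rr (out of 4)
Combine (counts out of 4 × 4 = 16): feathered/rose (F_R_) = 4×3 = 12; feathered/single (F_rr) = 4×1 = 4
Phenotype counts (out of 16): 12 feathered/rose, 4 feathered/single
feathered/single: 4 out of 16 → fraction 1/4
Expected count = 1/4 × 1680 = 420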